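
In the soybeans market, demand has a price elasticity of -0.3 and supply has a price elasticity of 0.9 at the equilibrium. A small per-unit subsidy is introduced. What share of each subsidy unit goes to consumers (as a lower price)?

For a small subsidy around the equilibrium, the benefit split depends on the relative slopes, which at a point are proportional to the elasticities.
Buyer share = εs/(εs + |εd|) = 0.9/(0.9 + 0.3) = 0.75; seller share = |εd|/(εs + |εd|) = 0.25.

Consumer share = 0.75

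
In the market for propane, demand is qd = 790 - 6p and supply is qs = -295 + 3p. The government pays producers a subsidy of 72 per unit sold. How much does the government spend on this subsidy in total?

Government cost = 15168

Pre-subsidy: 790 - 6p = -295 + 3p gives p* = 1085/9, q* = 200/3.
With the subsidy, sellers receive ps = pb + 72 for each unit, where pb is the price buyers pay.
Supply in terms of pb becomes qs = -295 + 3(pb + 72) = -79 + 3pb. Setting this equal to demand: 790 - 6pb = -79 + 3pb, so pb = 869/9.
Sellers receive ps = 869/9 + 72 = 1517/9; q' = 790 − 6·(869/9) = 632/3.
Government outlay = subsidy × quantity = 72 × 632/3 = 15168.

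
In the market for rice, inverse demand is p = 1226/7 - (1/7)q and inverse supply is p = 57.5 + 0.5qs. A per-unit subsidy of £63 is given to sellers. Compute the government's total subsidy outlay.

Government cost = £17703

Pre-subsidy: 1226/7 - (1/7)q = 57.5 + 0.5q gives q* = 183 and p* = 149.
With the subsidy, sellers receive ps = pb + 63 for each unit, where pb is the price buyers pay.
On the curves, pb = 1226/7 - (1/7)q and ps = 57.5 + 0.5q; the wedge ps − pb = 63 gives 57.5 + 0.5q − (1226/7 - (1/7)q) = 63, so q' = 281.
Then pb = 1226/7 − (1/7)·281 = 135 and ps = 57.5 + 0.5·281 = 198.
Government outlay = subsidy × quantity = 63 × 281 = 17703.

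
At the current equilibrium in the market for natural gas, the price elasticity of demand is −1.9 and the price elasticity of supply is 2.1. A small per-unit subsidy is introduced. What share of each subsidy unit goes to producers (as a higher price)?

Producer share = 0.475

For a small subsidy around the equilibrium, the benefit split depends on the relative slopes, which at a point are proportional to the elasticities.
Buyer share = εs/(εs + |εd|) = 2.1/(2.1 + 1.9) = 0.525; seller share = |εd|/(εs + |εd|) = 0.475.
So producers capture 0.475 of the subsidy.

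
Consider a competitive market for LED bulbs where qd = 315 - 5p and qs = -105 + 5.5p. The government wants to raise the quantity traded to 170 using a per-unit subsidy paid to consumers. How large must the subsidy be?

At q = 170, invert demand for the buyer price: pb = (315 − 170)/5 = 29; invert supply for the seller price: ps = (170 − (-105))/5.5 = 50.
The subsidy must fill the gap: s = ps − pb = 50 − 29 = 21.

Required subsidy s = 21 per unit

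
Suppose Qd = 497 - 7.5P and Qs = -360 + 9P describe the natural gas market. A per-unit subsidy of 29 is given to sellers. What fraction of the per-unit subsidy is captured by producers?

Producer share = 5/11

Pre-subsidy: 497 - 7.5P = -360 + 9P gives P* = 1714/33, Q* = 1182/11.
With the subsidy, sellers receive Ps = Pb + 29 for each unit, where Pb is the price buyers pay.
Supply in terms of Pb becomes Qs = -360 + 9(Pb + 29) = -99 + 9Pb. Setting this equal to demand: 497 - 7.5Pb = -99 + 9Pb, so Pb = 1192/33.
Sellers receive Ps = 1192/33 + 29 = 2149/33; Q' = 497 − 7.5·(1192/33) = 2487/11.
Buyers' price falls by P* − Pb = 1714/33 − 1192/33 = 174/11; sellers' price rises by Ps − P* = 2149/33 − 1714/33 = 145/11.
So producers capture (145/11)/29 = 5/11 of each unit of subsidy.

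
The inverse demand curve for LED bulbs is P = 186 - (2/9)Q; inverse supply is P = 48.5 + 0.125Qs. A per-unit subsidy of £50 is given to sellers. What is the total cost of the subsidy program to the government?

Government cost = £27000

Pre-subsidy: 186 - (2/9)Q = 48.5 + 0.125Q gives Q* = 396 and P* = 98.
With the subsidy, sellers receive Ps = Pb + 50 for each unit, where Pb is the price buyers pay.
On the curves, Pb = 186 - (2/9)Q and Ps = 48.5 + 0.125Q; the wedge Ps − Pb = 50 gives 48.5 + 0.125Q − (186 - (2/9)Q) = 50, so Q' = 540.
Then Pb = 186 − (2/9)·540 = 66 and Ps = 48.5 + 0.125·540 = 116.
Government outlay = subsidy × quantity = 50 × 540 = 27000.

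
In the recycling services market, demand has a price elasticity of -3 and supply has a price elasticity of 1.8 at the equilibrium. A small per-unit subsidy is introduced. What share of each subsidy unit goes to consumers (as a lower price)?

For a small subsidy around the equilibrium, the benefit split depends on the relative slopes, which at a point are proportional to the elasticities.
Buyer share = εs/(εs + |εd|) = 1.8/(1.8 + 3) = 0.375; seller share = |εd|/(εs + |εd|) = 0.625.

Consumer share = 0.375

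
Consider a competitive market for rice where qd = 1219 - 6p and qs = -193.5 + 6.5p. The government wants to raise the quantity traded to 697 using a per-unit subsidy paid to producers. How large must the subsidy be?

Required subsidy s = 50 per unit

At q = 697, invert demand for the buyer price: pb = (1219 − 697)/6 = 87; invert supply for the seller price: ps = (697 − (-193.5))/6.5 = 137.
The subsidy must fill the gap: s = ps − pb = 137 − 87 = 50.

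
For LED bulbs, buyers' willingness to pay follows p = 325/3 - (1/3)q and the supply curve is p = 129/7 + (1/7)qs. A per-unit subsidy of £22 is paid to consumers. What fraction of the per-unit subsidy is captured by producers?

Producer share = 0.3

Pre-subsidy: 325/3 - (1/3)q = 129/7 + (1/7)q gives q* = 188.8 and p* = 45.4.
With the rebate, buyers effectively pay pb = ps − 22, where ps is the price sellers receive.
On the curves, pb = 325/3 - (1/3)q and ps = 129/7 + (1/7)q; the wedge ps − pb = 22 gives 129/7 + (1/7)q − (325/3 - (1/3)q) = 22, so q' = 235.
Then pb = 325/3 − (1/3)·235 = 30 and ps = 129/7 + (1/7)·235 = 52.
Buyers' price falls by p* − pb = 45.4 − 30 = 15.4; sellers' price rises by ps − p* = 52 − 45.4 = 6.6.
So producers capture 6.6/22 = 0.3 of each unit of subsidy.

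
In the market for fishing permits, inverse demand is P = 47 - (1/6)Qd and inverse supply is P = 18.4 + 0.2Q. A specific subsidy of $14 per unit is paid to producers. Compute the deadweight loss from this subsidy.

Deadweight loss = 2940/11

Pre-subsidy: 47 - (1/6)Q = 18.4 + 0.2Q gives Q* = 78 and P* = 34.
With the subsidy, sellers receive Ps = Pb + 14 for each unit, where Pb is the price buyers pay.
On the curves, Pb = 47 - (1/6)Q and Ps = 18.4 + 0.2Q; the wedge Ps − Pb = 14 gives 18.4 + 0.2Q − (47 - (1/6)Q) = 14, so Q' = 1278/11.
Then Pb = 47 − (1/6)·(1278/11) = 304/11 and Ps = 18.4 + 0.2·(1278/11) = 458/11.
The subsidy expands output by 1278/11 − 78 = 420/11 past the efficient level; on those units the gap between marginal cost and willingness to pay runs from 0 up to 14.
DWL = ½ × 14 × 420/11 = 2940/11.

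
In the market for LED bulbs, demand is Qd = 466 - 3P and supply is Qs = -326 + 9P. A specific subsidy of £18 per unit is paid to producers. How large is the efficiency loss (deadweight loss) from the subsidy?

Deadweight loss = £364.5

Pre-subsidy: 466 - 3P = -326 + 9P gives P* = 66, Q* = 268.
With the subsidy, sellers receive Ps = Pb + 18 for each unit, where Pb is the price buyers pay.
Supply in terms of Pb becomes Qs = -326 + 9(Pb + 18) = -164 + 9Pb. Setting this equal to demand: 466 - 3Pb = -164 + 9Pb, so Pb = 52.5.
Sellers receive Ps = 52.5 + 18 = 70.5; Q' = 466 − 3·52.5 = 308.5.
The subsidy expands output by 308.5 − 268 = 40.5 past the efficient level; on those units the gap between marginal cost and willingness to pay runs from 0 up to 18.
DWL = ½ × 18 × 40.5 = 364.5.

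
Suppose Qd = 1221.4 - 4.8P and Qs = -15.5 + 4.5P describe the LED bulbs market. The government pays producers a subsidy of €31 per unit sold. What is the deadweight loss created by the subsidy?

Pre-subsidy: 1221.4 - 4.8P = -15.5 + 4.5P gives P* = 133, Q* = 583.
With the subsidy, sellers receive Ps = Pb + 31 for each unit, where Pb is the price buyers pay.
Supply in terms of Pb becomes Qs = -15.5 + 4.5(Pb + 31) = 124 + 4.5Pb. Setting this equal to demand: 1221.4 - 4.8Pb = 124 + 4.5Pb, so Pb = 118.
Sellers receive Ps = 118 + 31 = 149; Q' = 1221.4 − 4.8·118 = 655.
The subsidy expands output by 655 − 583 = 72 past the efficient level; on those units the gap between marginal cost and willingness to pay runs from 0 up to 31.
DWL = ½ × 31 × 72 = 1116.

Deadweight loss = €1116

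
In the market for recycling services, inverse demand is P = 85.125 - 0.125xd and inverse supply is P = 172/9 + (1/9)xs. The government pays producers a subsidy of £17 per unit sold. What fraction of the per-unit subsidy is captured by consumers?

Consumer share = 9/17

Pre-subsidy: 85.125 - 0.125x = 172/9 + (1/9)x gives x* = 4753/17 and P* = 853/17.
With the subsidy, sellers receive Ps = Pb + 17 for each unit, where Pb is the price buyers pay.
On the curves, Pb = 85.125 - 0.125x and Ps = 172/9 + (1/9)x; the wedge Ps − Pb = 17 gives 172/9 + (1/9)x − (85.125 - 0.125x) = 17, so x' = 5977/17.
Then Pb = 85.125 − 0.125·(5977/17) = 700/17 and Ps = 172/9 + (1/9)·(5977/17) = 989/17.
Buyers' price falls by P* − Pb = 853/17 − 700/17 = 9; sellers' price rises by Ps − P* = 989/17 − 853/17 = 8.
So consumers capture 9/17 = 9/17 of each unit of subsidy.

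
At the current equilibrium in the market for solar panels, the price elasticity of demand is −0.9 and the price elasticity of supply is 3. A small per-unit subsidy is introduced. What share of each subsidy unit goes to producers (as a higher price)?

Producer share = 3/13

For a small subsidy around the equilibrium, the benefit split depends on the relative slopes, which at a point are proportional to the elasticities.
Buyer share = εs/(εs + |εd|) = 3/(3 + 0.9) = 10/13; seller share = |εd|/(εs + |εd|) = 3/13.
So producers capture 3/13 of the subsidy.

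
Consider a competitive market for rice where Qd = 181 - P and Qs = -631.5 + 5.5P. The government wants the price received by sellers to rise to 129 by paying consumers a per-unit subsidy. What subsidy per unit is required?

Required subsidy s = 26 per unit

At a seller price of 129, quantity supplied is -631.5 + 5.5·129 = 78.
Buyers absorb 78 only when they pay Pb with 181 − 1·Pb = 78, i.e. Pb = 103.
s = Ps − Pb = 129 − 103 = 26.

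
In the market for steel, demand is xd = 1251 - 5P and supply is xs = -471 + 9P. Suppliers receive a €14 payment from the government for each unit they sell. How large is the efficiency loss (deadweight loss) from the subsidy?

Pre-subsidy: 1251 - 5P = -471 + 9P gives P* = 123, x* = 636.
With the subsidy, sellers receive Ps = Pb + 14 for each unit, where Pb is the price buyers pay.
Supply in terms of Pb becomes xs = -471 + 9(Pb + 14) = -345 + 9Pb. Setting this equal to demand: 1251 - 5Pb = -345 + 9Pb, so Pb = 114.
Sellers receive Ps = 114 + 14 = 128; x' = 1251 − 5·114 = 681.
The subsidy expands output by 681 − 636 = 45 past the efficient level; on those units the gap between marginal cost and willingness to pay runs from 0 up to 14.
DWL = ½ × 14 × 45 = 315.

Deadweight loss = €315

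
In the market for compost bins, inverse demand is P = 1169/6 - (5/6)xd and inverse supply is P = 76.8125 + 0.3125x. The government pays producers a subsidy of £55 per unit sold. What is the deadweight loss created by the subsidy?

Pre-subsidy: 1169/6 - (5/6)x = 76.8125 + 0.3125x gives x* = 103 and P* = 109.
With the subsidy, sellers receive Ps = Pb + 55 for each unit, where Pb is the price buyers pay.
On the curves, Pb = 1169/6 - (5/6)x and Ps = 76.8125 + 0.3125x; the wedge Ps − Pb = 55 gives 76.8125 + 0.3125x − (1169/6 - (5/6)x) = 55, so x' = 151.
Then Pb = 1169/6 − (5/6)·151 = 69 and Ps = 76.8125 + 0.3125·151 = 124.
The subsidy expands output by 151 − 103 = 48 past the efficient level; on those units the gap between marginal cost and willingness to pay runs from 0 up to 55.
DWL = ½ × 55 × 48 = 1320.

Deadweight loss = £1320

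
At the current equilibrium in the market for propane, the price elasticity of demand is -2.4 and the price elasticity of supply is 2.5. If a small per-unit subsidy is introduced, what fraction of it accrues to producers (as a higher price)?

Producer share = 24/49

For a small subsidy around the equilibrium, the benefit split depends on the relative slopes, which at a point are proportional to the elasticities.
Buyer share = εs/(εs + |εd|) = 2.5/(2.5 + 2.4) = 25/49; seller share = |εd|/(εs + |εd|) = 24/49.
So producers capture 24/49 of the subsidy.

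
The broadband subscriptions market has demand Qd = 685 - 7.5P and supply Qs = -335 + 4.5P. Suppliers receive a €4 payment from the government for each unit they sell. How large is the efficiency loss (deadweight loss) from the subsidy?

Pre-subsidy: 685 - 7.5P = -335 + 4.5P gives P* = 85, Q* = 47.5.
With the subsidy, sellers receive Ps = Pb + 4 for each unit, where Pb is the price buyers pay.
Supply in terms of Pb becomes Qs = -335 + 4.5(Pb + 4) = -317 + 4.5Pb. Setting this equal to demand: 685 - 7.5Pb = -317 + 4.5Pb, so Pb = 83.5.
Sellers receive Ps = 83.5 + 4 = 87.5; Q' = 685 − 7.5·83.5 = 58.75.
The subsidy expands output by 58.75 − 47.5 = 11.25 past the efficient level; on those units the gap between marginal cost and willingness to pay runs from 0 up to 4.
DWL = ½ × 4 × 11.25 = 22.5.

Deadweight loss = €22.5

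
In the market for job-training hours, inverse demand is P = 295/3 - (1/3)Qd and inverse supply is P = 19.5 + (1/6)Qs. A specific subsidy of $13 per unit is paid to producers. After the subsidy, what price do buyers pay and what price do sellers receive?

Pre-subsidy: 295/3 - (1/3)Q = 19.5 + (1/6)Q gives Q* = 473/3 and P* = 412/9.
With the subsidy, sellers receive Ps = Pb + 13 for each unit, where Pb is the price buyers pay.
On the curves, Pb = 295/3 - (1/3)Q and Ps = 19.5 + (1/6)Q; the wedge Ps − Pb = 13 gives 19.5 + (1/6)Q − (295/3 - (1/3)Q) = 13, so Q' = 551/3.
Then Pb = 295/3 − (1/3)·(551/3) = 334/9 and Ps = 19.5 + (1/6)·(551/3) = 451/9.

Buyers pay 334/9; sellers receive 451/9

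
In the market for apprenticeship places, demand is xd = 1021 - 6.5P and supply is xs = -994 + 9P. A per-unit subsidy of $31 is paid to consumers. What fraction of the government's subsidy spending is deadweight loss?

DWL / government spending = 117/586

Pre-subsidy: 1021 - 6.5P = -994 + 9P gives P* = 130, x* = 176.
With the rebate, buyers effectively pay Pb = Ps − 31, where Ps is the price sellers receive.
Demand in terms of Ps becomes xd = 1021 − 6.5(Ps − 31) = 1222.5 - 6.5Ps. Setting this equal to supply: 1222.5 - 6.5Ps = -994 + 9Ps, so Ps = 143.
Buyers pay Pb = 143 − 31 = 112; x' = -994 + 9·143 = 293.
ΔCS = ½(176 + 293)(130 − 112) = 4221; ΔPS = ½(176 + 293)(143 − 130) = 3048.5.
Government spending = 31 × 293 = 9083.
DWL = ½ × 31 × (293 − 176) = 1813.5; fraction = 1813.5 / 9083 = 117/586.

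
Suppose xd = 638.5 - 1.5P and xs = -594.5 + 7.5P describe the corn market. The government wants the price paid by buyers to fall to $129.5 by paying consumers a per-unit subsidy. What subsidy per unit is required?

At a buyer price of 129.5, quantity demanded is 638.5 − 1.5·129.5 = 444.25.
Sellers supply 444.25 only when they receive Ps with -594.5 + 7.5·Ps = 444.25, i.e. Ps = 138.5.
s = Ps − Pb = 138.5 − 129.5 = 9.

Required subsidy s = $9 per unit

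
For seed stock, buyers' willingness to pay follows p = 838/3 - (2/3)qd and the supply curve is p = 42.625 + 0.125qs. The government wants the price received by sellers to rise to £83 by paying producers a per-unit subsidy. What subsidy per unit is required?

At a seller price of 83, quantity supplied is -341 + 8·83 = 323.
Buyers absorb 323 only when they pay pb = 838/3 − (2/3)·323 = 64.
s = ps − pb = 83 − 64 = 19.

Required subsidy s = £19 per unit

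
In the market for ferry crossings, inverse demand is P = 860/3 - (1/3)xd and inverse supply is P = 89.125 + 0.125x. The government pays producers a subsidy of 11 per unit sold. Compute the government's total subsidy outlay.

Pre-subsidy: 860/3 - (1/3)x = 89.125 + 0.125x gives x* = 431 and P* = 143.
With the subsidy, sellers receive Ps = Pb + 11 for each unit, where Pb is the price buyers pay.
On the curves, Pb = 860/3 - (1/3)x and Ps = 89.125 + 0.125x; the wedge Ps − Pb = 11 gives 89.125 + 0.125x − (860/3 - (1/3)x) = 11, so x' = 455.
Then Pb = 860/3 − (1/3)·455 = 135 and Ps = 89.125 + 0.125·455 = 146.
Government outlay = subsidy × quantity = 11 × 455 = 5005.

Government cost = 5005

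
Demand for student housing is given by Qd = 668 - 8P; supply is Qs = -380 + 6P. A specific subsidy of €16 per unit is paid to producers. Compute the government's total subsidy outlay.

Government cost = €1984

Pre-subsidy: 668 - 8P = -380 + 6P gives P* = 524/7, Q* = 484/7.
With the subsidy, sellers receive Ps = Pb + 16 for each unit, where Pb is the price buyers pay.
Supply in terms of Pb becomes Qs = -380 + 6(Pb + 16) = -284 + 6Pb. Setting this equal to demand: 668 - 8Pb = -284 + 6Pb, so Pb = 68.
Sellers receive Ps = 68 + 16 = 84; Q' = 668 − 8·68 = 124.
Government outlay = subsidy × quantity = 16 × 124 = 1984.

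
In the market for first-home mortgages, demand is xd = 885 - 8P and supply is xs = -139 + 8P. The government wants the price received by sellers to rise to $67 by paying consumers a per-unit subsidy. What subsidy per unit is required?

At a seller price of 67, quantity supplied is -139 + 8·67 = 397.
Buyers absorb 397 only when they pay Pb with 885 − 8·Pb = 397, i.e. Pb = 61.
s = Ps − Pb = 67 − 61 = 6.

Required subsidy s = $6 per unit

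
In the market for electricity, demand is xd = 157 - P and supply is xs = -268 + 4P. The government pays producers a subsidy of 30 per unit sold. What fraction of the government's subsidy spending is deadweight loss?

Pre-subsidy: 157 - P = -268 + 4P gives P* = 85, x* = 72.
With the subsidy, sellers receive Ps = Pb + 30 for each unit, where Pb is the price buyers pay.
Supply in terms of Pb becomes xs = -268 + 4(Pb + 30) = -148 + 4Pb. Setting this equal to demand: 157 - Pb = -148 + 4Pb, so Pb = 61.
Sellers receive Ps = 61 + 30 = 91; x' = 157 − 1·61 = 96.
ΔCS = ½(72 + 96)(85 − 61) = 2016; ΔPS = ½(72 + 96)(91 − 85) = 504.
Government spending = 30 × 96 = 2880.
DWL = ½ × 30 × (96 − 72) = 360; fraction = 360 / 2880 = 0.125.

DWL / government spending = 0.125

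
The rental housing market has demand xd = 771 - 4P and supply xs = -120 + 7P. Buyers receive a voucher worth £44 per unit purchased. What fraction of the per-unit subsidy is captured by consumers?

Pre-subsidy: 771 - 4P = -120 + 7P gives P* = 81, x* = 447.
With the rebate, buyers effectively pay Pb = Ps − 44, where Ps is the price sellers receive.
Demand in terms of Ps becomes xd = 771 − 4(Ps − 44) = 947 - 4Ps. Setting this equal to supply: 947 - 4Ps = -120 + 7Ps, so Ps = 97.
Buyers pay Pb = 97 − 44 = 53; x' = -120 + 7·97 = 559.
Buyers' price falls by P* − Pb = 81 − 53 = 28; sellers' price rises by Ps − P* = 97 − 81 = 16.
So consumers capture 28/44 = 7/11 of each unit of subsidy.

Consumer share = 7/11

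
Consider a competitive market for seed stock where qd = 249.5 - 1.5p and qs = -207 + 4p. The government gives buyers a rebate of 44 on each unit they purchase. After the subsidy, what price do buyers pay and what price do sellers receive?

Pre-subsidy: 249.5 - 1.5p = -207 + 4p gives p* = 83, q* = 125.
With the rebate, buyers effectively pay pb = ps − 44, where ps is the price sellers receive.
Demand in terms of ps becomes qd = 249.5 − 1.5(ps − 44) = 315.5 - 1.5ps. Setting this equal to supply: 315.5 - 1.5ps = -207 + 4ps, so ps = 95.
Buyers pay pb = 95 − 44 = 51; q' = -207 + 4·95 = 173.

Buyers pay 51; sellers receive 95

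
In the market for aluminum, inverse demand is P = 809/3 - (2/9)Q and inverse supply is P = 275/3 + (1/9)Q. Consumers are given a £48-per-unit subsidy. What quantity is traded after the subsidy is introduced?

Pre-subsidy: 809/3 - (2/9)Q = 275/3 + (1/9)Q gives Q* = 534 and P* = 151.
With the rebate, buyers effectively pay Pb = Ps − 48, where Ps is the price sellers receive.
On the curves, Pb = 809/3 - (2/9)Q and Ps = 275/3 + (1/9)Q; the wedge Ps − Pb = 48 gives 275/3 + (1/9)Q − (809/3 - (2/9)Q) = 48, so Q' = 678.
Then Pb = 809/3 − (2/9)·678 = 119 and Ps = 275/3 + (1/9)·678 = 167.

Q' = 678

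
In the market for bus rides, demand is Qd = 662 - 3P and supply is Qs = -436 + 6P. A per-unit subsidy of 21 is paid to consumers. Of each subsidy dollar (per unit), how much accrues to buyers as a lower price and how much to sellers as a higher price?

Pre-subsidy: 662 - 3P = -436 + 6P gives P* = 122, Q* = 296.
With the rebate, buyers effectively pay Pb = Ps − 21, where Ps is the price sellers receive.
Demand in terms of Ps becomes Qd = 662 − 3(Ps − 21) = 725 - 3Ps. Setting this equal to supply: 725 - 3Ps = -436 + 6Ps, so Ps = 129.
Buyers pay Pb = 129 − 21 = 108; Q' = -436 + 6·129 = 338.
Buyers' price falls by P* − Pb = 122 − 108 = 14; sellers' price rises by Ps − P* = 129 − 122 = 7.

Buyers gain 14 per unit; sellers gain 7 per unit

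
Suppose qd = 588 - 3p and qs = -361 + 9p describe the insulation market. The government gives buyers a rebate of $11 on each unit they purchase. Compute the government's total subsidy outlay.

Pre-subsidy: 588 - 3p = -361 + 9p gives p* = 949/12, q* = 350.75.
With the rebate, buyers effectively pay pb = ps − 11, where ps is the price sellers receive.
Demand in terms of ps becomes qd = 588 − 3(ps − 11) = 621 - 3ps. Setting this equal to supply: 621 - 3ps = -361 + 9ps, so ps = 491/6.
Buyers pay pb = 491/6 − 11 = 425/6; q' = -361 + 9·(491/6) = 375.5.
Government outlay = subsidy × quantity = 11 × 375.5 = 4130.5.

Government cost = $4130.5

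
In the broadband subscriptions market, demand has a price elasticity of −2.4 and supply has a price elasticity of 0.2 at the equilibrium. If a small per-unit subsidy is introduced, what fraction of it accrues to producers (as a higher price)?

Producer share = 12/13

For a small subsidy around the equilibrium, the benefit split depends on the relative slopes, which at a point are proportional to the elasticities.
Buyer share = εs/(εs + |εd|) = 0.2/(0.2 + 2.4) = 1/13; seller share = |εd|/(εs + |εd|) = 12/13.
So producers capture 12/13 of the subsidy.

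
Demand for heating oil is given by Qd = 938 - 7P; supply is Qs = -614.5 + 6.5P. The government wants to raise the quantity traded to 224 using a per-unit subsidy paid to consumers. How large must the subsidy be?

Required subsidy s = 27 per unit

At Q = 224, invert demand for the buyer price: Pb = (938 − 224)/7 = 102; invert supply for the seller price: Ps = (224 − (-614.5))/6.5 = 129.
The subsidy must fill the gap: s = Ps − Pb = 129 − 102 = 27.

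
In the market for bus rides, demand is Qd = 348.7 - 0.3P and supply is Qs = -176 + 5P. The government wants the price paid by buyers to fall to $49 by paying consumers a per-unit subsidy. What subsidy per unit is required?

Required subsidy s = $53 per unit

At a buyer price of 49, quantity demanded is 348.7 − 0.3·49 = 334.
Sellers supply 334 only when they receive Ps with -176 + 5·Ps = 334, i.e. Ps = 102.
s = Ps − Pb = 102 − 49 = 53.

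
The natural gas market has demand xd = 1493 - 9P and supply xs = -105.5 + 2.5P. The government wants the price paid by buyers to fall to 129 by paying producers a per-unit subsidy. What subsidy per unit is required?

At a buyer price of 129, quantity demanded is 1493 − 9·129 = 332.
Sellers supply 332 only when they receive Ps with -105.5 + 2.5·Ps = 332, i.e. Ps = 175.
s = Ps − Pb = 175 − 129 = 46.

Required subsidy s = 46 per unit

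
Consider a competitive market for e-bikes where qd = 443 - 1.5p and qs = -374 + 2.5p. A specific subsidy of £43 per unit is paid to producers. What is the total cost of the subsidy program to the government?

Pre-subsidy: 443 - 1.5p = -374 + 2.5p gives p* = 204.25, q* = 136.625.
With the subsidy, sellers receive ps = pb + 43 for each unit, where pb is the price buyers pay.
Supply in terms of pb becomes qs = -374 + 2.5(pb + 43) = -266.5 + 2.5pb. Setting this equal to demand: 443 - 1.5pb = -266.5 + 2.5pb, so pb = 177.375.
Sellers receive ps = 177.375 + 43 = 220.375; q' = 443 − 1.5·177.375 = 176.9375.
Government outlay = subsidy × quantity = 43 × 176.9375 = 7608.3125.

Government cost = £7608.3125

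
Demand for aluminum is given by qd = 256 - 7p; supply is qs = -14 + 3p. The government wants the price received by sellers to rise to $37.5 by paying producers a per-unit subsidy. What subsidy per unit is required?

Required subsidy s = $15 per unit

At a seller price of 37.5, quantity supplied is -14 + 3·37.5 = 98.5.
Buyers absorb 98.5 only when they pay pb with 256 − 7·pb = 98.5, i.e. pb = 22.5.
s = ps − pb = 37.5 − 22.5 = 15.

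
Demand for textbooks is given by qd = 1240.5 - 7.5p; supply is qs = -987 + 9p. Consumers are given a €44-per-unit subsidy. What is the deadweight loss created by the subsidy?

Deadweight loss = €3960

Pre-subsidy: 1240.5 - 7.5p = -987 + 9p gives p* = 135, q* = 228.
With the rebate, buyers effectively pay pb = ps − 44, where ps is the price sellers receive.
Demand in terms of ps becomes qd = 1240.5 − 7.5(ps − 44) = 1570.5 - 7.5ps. Setting this equal to supply: 1570.5 - 7.5ps = -987 + 9ps, so ps = 155.
Buyers pay pb = 155 − 44 = 111; q' = -987 + 9·155 = 408.
The subsidy expands output by 408 − 228 = 180 past the efficient level; on those units the gap between marginal cost and willingness to pay runs from 0 up to 44.
DWL = ½ × 44 × 180 = 3960.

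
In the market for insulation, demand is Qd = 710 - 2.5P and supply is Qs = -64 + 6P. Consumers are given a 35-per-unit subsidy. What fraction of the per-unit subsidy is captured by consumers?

Pre-subsidy: 710 - 2.5P = -64 + 6P gives P* = 1548/17, Q* = 8200/17.
With the rebate, buyers effectively pay Pb = Ps − 35, where Ps is the price sellers receive.
Demand in terms of Ps becomes Qd = 710 − 2.5(Ps − 35) = 797.5 - 2.5Ps. Setting this equal to supply: 797.5 - 2.5Ps = -64 + 6Ps, so Ps = 1723/17.
Buyers pay Pb = 1723/17 − 35 = 1128/17; Q' = -64 + 6·(1723/17) = 9250/17.
Buyers' price falls by P* − Pb = 1548/17 − 1128/17 = 420/17; sellers' price rises by Ps − P* = 1723/17 − 1548/17 = 175/17.
So consumers capture (420/17)/35 = 12/17 of each unit of subsidy.

Consumer share = 12/17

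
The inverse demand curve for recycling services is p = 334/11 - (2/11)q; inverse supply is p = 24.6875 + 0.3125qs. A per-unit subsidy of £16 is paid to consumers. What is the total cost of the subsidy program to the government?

Pre-subsidy: 334/11 - (2/11)q = 24.6875 + 0.3125q gives q* = 333/29 and p* = 820/29.
With the rebate, buyers effectively pay pb = ps − 16, where ps is the price sellers receive.
On the curves, pb = 334/11 - (2/11)q and ps = 24.6875 + 0.3125q; the wedge ps − pb = 16 gives 24.6875 + 0.3125q − (334/11 - (2/11)q) = 16, so q' = 3815/87.
Then pb = 334/11 − (2/11)·(3815/87) = 1948/87 and ps = 24.6875 + 0.3125·(3815/87) = 3340/87.
Government outlay = subsidy × quantity = 16 × 3815/87 = 61040/87.

Government cost = 61040/87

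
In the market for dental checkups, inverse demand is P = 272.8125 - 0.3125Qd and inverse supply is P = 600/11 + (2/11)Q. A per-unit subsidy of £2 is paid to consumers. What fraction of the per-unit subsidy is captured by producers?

Pre-subsidy: 272.8125 - 0.3125Q = 600/11 + (2/11)Q gives Q* = 12805/29 and P* = 3910/29.
With the rebate, buyers effectively pay Pb = Ps − 2, where Ps is the price sellers receive.
On the curves, Pb = 272.8125 - 0.3125Q and Ps = 600/11 + (2/11)Q; the wedge Ps − Pb = 2 gives 600/11 + (2/11)Q − (272.8125 - 0.3125Q) = 2, so Q' = 38767/87.
Then Pb = 272.8125 − 0.3125·(38767/87) = 11620/87 and Ps = 600/11 + (2/11)·(38767/87) = 11794/87.
Buyers' price falls by P* − Pb = 3910/29 − 11620/87 = 110/87; sellers' price rises by Ps − P* = 11794/87 − 3910/29 = 64/87.
So producers capture (64/87)/2 = 32/87 of each unit of subsidy.

Producer share = 32/87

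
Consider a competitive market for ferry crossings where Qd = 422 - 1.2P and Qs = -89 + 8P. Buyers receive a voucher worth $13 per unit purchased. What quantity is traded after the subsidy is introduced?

Q' = 8485/23

Pre-subsidy: 422 - 1.2P = -89 + 8P gives P* = 2555/46, Q* = 8173/23.
With the rebate, buyers effectively pay Pb = Ps − 13, where Ps is the price sellers receive.
Demand in terms of Ps becomes Qd = 422 − 1.2(Ps − 13) = 437.6 - 1.2Ps. Setting this equal to supply: 437.6 - 1.2Ps = -89 + 8Ps, so Ps = 2633/46.
Buyers pay Pb = 2633/46 − 13 = 2035/46; Q' = -89 + 8·(2633/46) = 8485/23.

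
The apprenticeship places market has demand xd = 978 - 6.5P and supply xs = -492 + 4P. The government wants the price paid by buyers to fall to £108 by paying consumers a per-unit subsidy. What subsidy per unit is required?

Required subsidy s = £84 per unit

At a buyer price of 108, quantity demanded is 978 − 6.5·108 = 276.
Sellers supply 276 only when they receive Ps with -492 + 4·Ps = 276, i.e. Ps = 192.
s = Ps − Pb = 192 − 108 = 84.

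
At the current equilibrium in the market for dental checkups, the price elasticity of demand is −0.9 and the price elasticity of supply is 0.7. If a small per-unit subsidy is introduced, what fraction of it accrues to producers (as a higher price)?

For a small subsidy around the equilibrium, the benefit split depends on the relative slopes, which at a point are proportional to the elasticities.
Buyer share = εs/(εs + |εd|) = 0.7/(0.7 + 0.9) = 0.4375; seller share = |εd|/(εs + |εd|) = 0.5625.
So producers capture 0.5625 of the subsidy.

Producer share = 0.5625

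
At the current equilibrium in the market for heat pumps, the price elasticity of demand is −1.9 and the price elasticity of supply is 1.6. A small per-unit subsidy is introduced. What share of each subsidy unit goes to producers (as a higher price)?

For a small subsidy around the equilibrium, the benefit split depends on the relative slopes, which at a point are proportional to the elasticities.
Buyer share = εs/(εs + |εd|) = 1.6/(1.6 + 1.9) = 16/35; seller share = |εd|/(εs + |εd|) = 19/35.
So producers capture 19/35 of the subsidy.

Producer share = 19/35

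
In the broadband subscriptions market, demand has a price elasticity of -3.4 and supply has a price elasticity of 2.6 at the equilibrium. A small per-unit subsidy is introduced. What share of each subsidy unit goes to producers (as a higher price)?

Producer share = 17/30

For a small subsidy around the equilibrium, the benefit split depends on the relative slopes, which at a point are proportional to the elasticities.
Buyer share = εs/(εs + |εd|) = 2.6/(2.6 + 3.4) = 13/30; seller share = |εd|/(εs + |εd|) = 17/30.
So producers capture 17/30 of the subsidy.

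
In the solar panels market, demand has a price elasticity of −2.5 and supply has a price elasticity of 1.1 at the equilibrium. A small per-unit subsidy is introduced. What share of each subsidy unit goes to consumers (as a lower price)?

For a small subsidy around the equilibrium, the benefit split depends on the relative slopes, which at a point are proportional to the elasticities.
Buyer share = εs/(εs + |εd|) = 1.1/(1.1 + 2.5) = 11/36; seller share = |εd|/(εs + |εd|) = 25/36.

Consumer share = 11/36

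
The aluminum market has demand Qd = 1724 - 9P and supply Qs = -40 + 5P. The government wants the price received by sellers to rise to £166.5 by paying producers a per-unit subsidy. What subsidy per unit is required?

Required subsidy s = £63 per unit

At a seller price of 166.5, quantity supplied is -40 + 5·166.5 = 792.5.
Buyers absorb 792.5 only when they pay Pb with 1724 − 9·Pb = 792.5, i.e. Pb = 103.5.
s = Ps − Pb = 166.5 − 103.5 = 63.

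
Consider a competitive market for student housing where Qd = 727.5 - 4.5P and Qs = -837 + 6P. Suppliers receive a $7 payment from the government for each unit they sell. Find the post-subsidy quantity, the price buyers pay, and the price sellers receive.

Pre-subsidy: 727.5 - 4.5P = -837 + 6P gives P* = 149, Q* = 57.
With the subsidy, sellers receive Ps = Pb + 7 for each unit, where Pb is the price buyers pay.
Supply in terms of Pb becomes Qs = -837 + 6(Pb + 7) = -795 + 6Pb. Setting this equal to demand: 727.5 - 4.5Pb = -795 + 6Pb, so Pb = 145.
Sellers receive Ps = 145 + 7 = 152; Q' = 727.5 − 4.5·145 = 75.

Q' = 75; buyers pay $145; sellers receive $152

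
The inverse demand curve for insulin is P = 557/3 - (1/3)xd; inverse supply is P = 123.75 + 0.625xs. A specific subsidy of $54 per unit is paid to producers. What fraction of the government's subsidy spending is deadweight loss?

Pre-subsidy: 557/3 - (1/3)x = 123.75 + 0.625x gives x* = 1486/23 and P* = 3775/23.
With the subsidy, sellers receive Ps = Pb + 54 for each unit, where Pb is the price buyers pay.
On the curves, Pb = 557/3 - (1/3)x and Ps = 123.75 + 0.625x; the wedge Ps − Pb = 54 gives 123.75 + 0.625x − (557/3 - (1/3)x) = 54, so x' = 2782/23.
Then Pb = 557/3 − (1/3)·(2782/23) = 3343/23 and Ps = 123.75 + 0.625·(2782/23) = 4585/23.
ΔCS = ½(1486/23 + 2782/23)(3775/23 − 3343/23) = 921888/529; ΔPS = ½(1486/23 + 2782/23)(4585/23 − 3775/23) = 1728540/529.
Government spending = 54 × 2782/23 = 150228/23.
DWL = ½ × 54 × (2782/23 − 1486/23) = 34992/23; fraction = (34992/23) / (150228/23) = 324/1391.

DWL / government spending = 324/1391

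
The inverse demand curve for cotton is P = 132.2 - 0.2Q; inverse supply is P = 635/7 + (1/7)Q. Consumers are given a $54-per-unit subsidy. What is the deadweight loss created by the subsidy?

Pre-subsidy: 132.2 - 0.2Q = 635/7 + (1/7)Q gives Q* = 121 and P* = 108.
With the rebate, buyers effectively pay Pb = Ps − 54, where Ps is the price sellers receive.
On the curves, Pb = 132.2 - 0.2Q and Ps = 635/7 + (1/7)Q; the wedge Ps − Pb = 54 gives 635/7 + (1/7)Q − (132.2 - 0.2Q) = 54, so Q' = 278.5.
Then Pb = 132.2 − 0.2·278.5 = 76.5 and Ps = 635/7 + (1/7)·278.5 = 130.5.
The subsidy expands output by 278.5 − 121 = 157.5 past the efficient level; on those units the gap between marginal cost and willingness to pay runs from 0 up to 54.
DWL = ½ × 54 × 157.5 = 4252.5.

Deadweight loss = $4252.5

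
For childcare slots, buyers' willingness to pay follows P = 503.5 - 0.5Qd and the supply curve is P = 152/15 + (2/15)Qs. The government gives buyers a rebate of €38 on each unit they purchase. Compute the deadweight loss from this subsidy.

Pre-subsidy: 503.5 - 0.5Q = 152/15 + (2/15)Q gives Q* = 779 and P* = 114.
With the rebate, buyers effectively pay Pb = Ps − 38, where Ps is the price sellers receive.
On the curves, Pb = 503.5 - 0.5Q and Ps = 152/15 + (2/15)Q; the wedge Ps − Pb = 38 gives 152/15 + (2/15)Q − (503.5 - 0.5Q) = 38, so Q' = 839.
Then Pb = 503.5 − 0.5·839 = 84 and Ps = 152/15 + (2/15)·839 = 122.
The subsidy expands output by 839 − 779 = 60 past the efficient level; on those units the gap between marginal cost and willingness to pay runs from 0 up to 38.
DWL = ½ × 38 × 60 = 1140.

Deadweight loss = €1140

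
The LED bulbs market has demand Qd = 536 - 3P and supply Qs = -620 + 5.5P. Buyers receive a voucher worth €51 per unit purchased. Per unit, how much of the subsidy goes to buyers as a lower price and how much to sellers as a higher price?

Pre-subsidy: 536 - 3P = -620 + 5.5P gives P* = 136, Q* = 128.
With the rebate, buyers effectively pay Pb = Ps − 51, where Ps is the price sellers receive.
Demand in terms of Ps becomes Qd = 536 − 3(Ps − 51) = 689 - 3Ps. Setting this equal to supply: 689 - 3Ps = -620 + 5.5Ps, so Ps = 154.
Buyers pay Pb = 154 − 51 = 103; Q' = -620 + 5.5·154 = 227.
Buyers' price falls by P* − Pb = 136 − 103 = 33; sellers' price rises by Ps − P* = 154 − 136 = 18.

Buyers gain €33 per unit; sellers gain €18 per unit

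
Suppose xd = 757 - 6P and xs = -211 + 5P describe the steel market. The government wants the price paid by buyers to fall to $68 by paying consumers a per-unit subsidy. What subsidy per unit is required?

At a buyer price of 68, quantity demanded is 757 − 6·68 = 349.
Sellers supply 349 only when they receive Ps with -211 + 5·Ps = 349, i.e. Ps = 112.
s = Ps − Pb = 112 − 68 = 44.

Required subsidy s = $44 per unit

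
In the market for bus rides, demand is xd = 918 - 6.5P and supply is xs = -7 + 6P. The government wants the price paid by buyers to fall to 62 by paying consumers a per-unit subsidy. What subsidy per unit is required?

At a buyer price of 62, quantity demanded is 918 − 6.5·62 = 515.
Sellers supply 515 only when they receive Ps with -7 + 6·Ps = 515, i.e. Ps = 87.
s = Ps − Pb = 87 − 62 = 25.

Required subsidy s = 25 per unit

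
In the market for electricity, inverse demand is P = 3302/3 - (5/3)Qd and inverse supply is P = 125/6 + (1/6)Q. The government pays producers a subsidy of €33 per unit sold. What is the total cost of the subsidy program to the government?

Government cost = €20031

Pre-subsidy: 3302/3 - (5/3)Q = 125/6 + (1/6)Q gives Q* = 589 and P* = 119.
With the subsidy, sellers receive Ps = Pb + 33 for each unit, where Pb is the price buyers pay.
On the curves, Pb = 3302/3 - (5/3)Q and Ps = 125/6 + (1/6)Q; the wedge Ps − Pb = 33 gives 125/6 + (1/6)Q − (3302/3 - (5/3)Q) = 33, so Q' = 607.
Then Pb = 3302/3 − (5/3)·607 = 89 and Ps = 125/6 + (1/6)·607 = 122.
Government outlay = subsidy × quantity = 33 × 607 = 20031.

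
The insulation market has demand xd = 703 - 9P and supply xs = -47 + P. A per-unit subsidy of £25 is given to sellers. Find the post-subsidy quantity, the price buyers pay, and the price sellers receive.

x' = 50.5; buyers pay £72.5; sellers receive £97.5

Pre-subsidy: 703 - 9P = -47 + P gives P* = 75, x* = 28.
With the subsidy, sellers receive Ps = Pb + 25 for each unit, where Pb is the price buyers pay.
Supply in terms of Pb becomes xs = -47 + 1(Pb + 25) = -22 + Pb. Setting this equal to demand: 703 - 9Pb = -22 + Pb, so Pb = 72.5.
Sellers receive Ps = 72.5 + 25 = 97.5; x' = 703 − 9·72.5 = 50.5.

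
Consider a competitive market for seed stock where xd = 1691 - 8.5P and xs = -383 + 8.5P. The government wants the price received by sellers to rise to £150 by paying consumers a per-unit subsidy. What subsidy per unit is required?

Required subsidy s = £56 per unit

At a seller price of 150, quantity supplied is -383 + 8.5·150 = 892.
Buyers absorb 892 only when they pay Pb with 1691 − 8.5·Pb = 892, i.e. Pb = 94.
s = Ps − Pb = 150 − 94 = 56.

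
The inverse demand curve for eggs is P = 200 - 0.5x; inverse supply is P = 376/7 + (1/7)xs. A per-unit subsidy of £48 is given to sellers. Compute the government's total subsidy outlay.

Government cost = 43520/3

Pre-subsidy: 200 - 0.5x = 376/7 + (1/7)x gives x* = 2048/9 and P* = 776/9.
With the subsidy, sellers receive Ps = Pb + 48 for each unit, where Pb is the price buyers pay.
On the curves, Pb = 200 - 0.5x and Ps = 376/7 + (1/7)x; the wedge Ps − Pb = 48 gives 376/7 + (1/7)x − (200 - 0.5x) = 48, so x' = 2720/9.
Then Pb = 200 − 0.5·(2720/9) = 440/9 and Ps = 376/7 + (1/7)·(2720/9) = 872/9.
Government outlay = subsidy × quantity = 48 × 2720/9 = 43520/3.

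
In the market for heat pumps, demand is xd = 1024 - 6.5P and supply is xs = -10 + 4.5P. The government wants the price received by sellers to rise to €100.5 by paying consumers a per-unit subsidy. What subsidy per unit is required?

Required subsidy s = €11 per unit

At a seller price of 100.5, quantity supplied is -10 + 4.5·100.5 = 442.25.
Buyers absorb 442.25 only when they pay Pb with 1024 − 6.5·Pb = 442.25, i.e. Pb = 89.5.
s = Ps − Pb = 100.5 − 89.5 = 11.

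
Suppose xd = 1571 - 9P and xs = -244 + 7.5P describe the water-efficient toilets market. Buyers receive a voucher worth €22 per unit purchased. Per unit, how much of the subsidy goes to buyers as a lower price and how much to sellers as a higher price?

Pre-subsidy: 1571 - 9P = -244 + 7.5P gives P* = 110, x* = 581.
With the rebate, buyers effectively pay Pb = Ps − 22, where Ps is the price sellers receive.
Demand in terms of Ps becomes xd = 1571 − 9(Ps − 22) = 1769 - 9Ps. Setting this equal to supply: 1769 - 9Ps = -244 + 7.5Ps, so Ps = 122.
Buyers pay Pb = 122 − 22 = 100; x' = -244 + 7.5·122 = 671.
Buyers' price falls by P* − Pb = 110 − 100 = 10; sellers' price rises by Ps − P* = 122 − 110 = 12.

Buyers gain €10 per unit; sellers gain €12 per unit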